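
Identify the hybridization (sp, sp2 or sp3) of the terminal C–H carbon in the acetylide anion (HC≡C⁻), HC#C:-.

The terminal C–H carbon: 2 σ bonds, plus two π bonds — 2 electron domains, sp.

sp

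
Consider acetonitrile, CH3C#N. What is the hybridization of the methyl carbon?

The methyl carbon has 4 σ bonds: steric number 4 → sp3.

sp^3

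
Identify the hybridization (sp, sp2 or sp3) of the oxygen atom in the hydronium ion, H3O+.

Three σ bonds + one lone pair = steric number 4 → sp3.

sp³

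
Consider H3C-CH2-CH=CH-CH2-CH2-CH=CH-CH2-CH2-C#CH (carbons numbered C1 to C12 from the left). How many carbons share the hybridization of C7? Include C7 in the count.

C7 is sp2 (one π bond).
C1: sp3
C2: sp3
C3: sp2 ✓
C4: sp2 ✓
C5: sp3
C6: sp3
C7: sp2 ✓
C8: sp2 ✓
C9: sp3
C10: sp3
C11: sp
C12: sp
4 carbons are sp2.

4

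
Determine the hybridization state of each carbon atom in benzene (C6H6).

sp²

Every ring carbon has three σ bonds and contributes one p electron to the aromatic π system.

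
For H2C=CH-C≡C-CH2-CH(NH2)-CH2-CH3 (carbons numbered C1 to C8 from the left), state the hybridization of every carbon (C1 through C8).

C1 sp2, C2 sp2, C3 sp, C4 sp, C5 sp3, C6 sp3, C7 sp3, C8 sp3

C1: 3 σ bonds, plus one π bond — 3 electron domains, sp2.
C2 has 3 σ bonds, plus one π bond: steric number 3 → sp2.
C3 is sp: 2 σ bonds, plus two π bonds, 2 electron-density regions.
C4 has 2 σ bonds, plus two π bonds: steric number 2 → sp.
C5 is sp3: 4 σ bonds, 4 electron-density regions.
C6 (4 σ bonds) has steric number 4: sp3.
C7 — 4 σ bonds. Steric number 4, so sp3.
C8 (4 σ bonds) has steric number 4: sp3.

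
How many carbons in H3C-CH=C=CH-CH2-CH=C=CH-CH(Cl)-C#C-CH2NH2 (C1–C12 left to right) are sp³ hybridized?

4

C1: sp3 ✓
C2: sp2
C3: sp
C4: sp2
C5: sp3 ✓
C6: sp2
C7: sp
C8: sp2
C9: sp3 ✓
C10: sp
C11: sp
C12: sp3 ✓
C1, C5, C9, C12 → 4 sp3 carbons.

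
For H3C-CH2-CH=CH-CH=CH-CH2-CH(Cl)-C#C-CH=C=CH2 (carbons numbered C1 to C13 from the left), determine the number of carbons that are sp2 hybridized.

C1: sp3
C2: sp3
C3: sp2 ✓
C4: sp2 ✓
C5: sp2 ✓
C6: sp2 ✓
C7: sp3
C8: sp3
C9: sp
C10: sp
C11: sp2 ✓
C12: sp
C13: sp2 ✓
C3, C4, C5, C6, C11, C13 → 6 sp2 carbons.

6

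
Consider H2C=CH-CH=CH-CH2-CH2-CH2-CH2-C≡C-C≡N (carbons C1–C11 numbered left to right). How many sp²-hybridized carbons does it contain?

4

C1: sp2 ✓
C2: sp2 ✓
C3: sp2 ✓
C4: sp2 ✓
C5: sp3
C6: sp3
C7: sp3
C8: sp3
C9: sp
C10: sp
C11: sp
C1, C2, C3, C4 → 4 sp2 carbons.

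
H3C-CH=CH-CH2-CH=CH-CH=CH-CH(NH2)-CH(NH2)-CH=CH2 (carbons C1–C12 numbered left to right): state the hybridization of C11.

C11 has 3 σ bonds, plus one π bond: steric number 3 → sp2.

sp^2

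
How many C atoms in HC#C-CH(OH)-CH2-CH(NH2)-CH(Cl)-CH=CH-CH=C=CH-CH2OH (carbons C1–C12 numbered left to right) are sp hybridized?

C1: sp ✓
C2: sp ✓
C3: sp3
C4: sp3
C5: sp3
C6: sp3
C7: sp2
C8: sp2
C9: sp2
C10: sp ✓
C11: sp2
C12: sp3
C1, C2, C10 → 3 sp carbons.

3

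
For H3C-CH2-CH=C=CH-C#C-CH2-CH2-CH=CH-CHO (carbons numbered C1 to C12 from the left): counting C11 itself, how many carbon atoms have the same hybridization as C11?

C11 is sp2 (one π bond).
C1: sp3
C2: sp3
C3: sp2 ✓
C4: sp
C5: sp2 ✓
C6: sp
C7: sp
C8: sp3
C9: sp3
C10: sp2 ✓
C11: sp2 ✓
C12: sp2 ✓
5 carbons are sp2.

5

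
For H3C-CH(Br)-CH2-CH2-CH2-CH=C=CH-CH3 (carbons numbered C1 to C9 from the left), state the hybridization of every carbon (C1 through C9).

C1 sp3, C2 sp3, C3 sp3, C4 sp3, C5 sp3, C6 sp2, C7 sp, C8 sp2, C9 sp3

C1 — 4 σ bonds. Steric number 4, so sp3.
C2 — 4 σ bonds. Steric number 4, so sp3.
C3 carries 4 σ bonds, giving a steric number of 4, so it is sp3.
C4: 4 σ bonds — 4 electron domains, sp3.
C5 — 4 σ bonds. Steric number 4, so sp3.
C6 carries 3 σ bonds, plus one π bond, giving a steric number of 3, so it is sp2.
C7 carries 2 σ bonds, plus two π bonds, giving a steric number of 2, so it is sp.
C8 — 3 σ bonds, plus one π bond. Steric number 3, so sp2.
C9 — 4 σ bonds. Steric number 4, so sp3.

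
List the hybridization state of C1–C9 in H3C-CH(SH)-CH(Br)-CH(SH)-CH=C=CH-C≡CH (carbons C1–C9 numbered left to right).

C1 has 4 σ bonds: steric number 4 → sp3.
C2: 4 σ bonds; 4 regions of electron density → sp3.
C3 is sp3: 4 σ bonds, 4 electron-density regions.
C4 — 4 σ bonds. Steric number 4, so sp3.
C5 (3 σ bonds, plus one π bond) has steric number 3: sp2.
C6 has 2 σ bonds, plus two π bonds: steric number 2 → sp.
C7 is sp2: 3 σ bonds, plus one π bond, 3 electron-density regions.
C8 carries 2 σ bonds, plus two π bonds, giving a steric number of 2, so it is sp.
C9: 2 σ bonds, plus two π bonds; 2 regions of electron density → sp.

C1 sp3, C2 sp3, C3 sp3, C4 sp3, C5 sp2, C6 sp, C7 sp2, C8 sp, C9 sp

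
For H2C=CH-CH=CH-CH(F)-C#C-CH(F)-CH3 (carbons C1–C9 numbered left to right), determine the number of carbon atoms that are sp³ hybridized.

3

C1: sp2
C2: sp2
C3: sp2
C4: sp2
C5: sp3 ✓
C6: sp
C7: sp
C8: sp3 ✓
C9: sp3 ✓
C5, C8, C9 → 3 sp3 carbons.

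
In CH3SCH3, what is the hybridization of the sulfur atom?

sp³

The sulfur atom is sp3: 2 σ bonds and 2 lone pairs, 4 electron-density regions.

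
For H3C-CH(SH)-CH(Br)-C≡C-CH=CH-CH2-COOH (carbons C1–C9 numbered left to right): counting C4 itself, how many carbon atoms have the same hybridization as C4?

C4 is sp (two π bonds).
C1: sp3
C2: sp3
C3: sp3
C4: sp ✓
C5: sp ✓
C6: sp2
C7: sp2
C8: sp3
C9: sp2
2 carbons are sp.

2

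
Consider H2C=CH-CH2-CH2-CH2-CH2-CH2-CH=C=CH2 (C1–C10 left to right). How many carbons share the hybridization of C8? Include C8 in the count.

C8 is sp2 (one π bond).
C1: sp2 ✓
C2: sp2 ✓
C3: sp3
C4: sp3
C5: sp3
C6: sp3
C7: sp3
C8: sp2 ✓
C9: sp
C10: sp2 ✓
4 carbons are sp2.

4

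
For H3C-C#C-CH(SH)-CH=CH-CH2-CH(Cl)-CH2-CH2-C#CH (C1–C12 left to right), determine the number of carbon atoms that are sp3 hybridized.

6

C1: sp3 ✓
C2: sp
C3: sp
C4: sp3 ✓
C5: sp2
C6: sp2
C7: sp3 ✓
C8: sp3 ✓
C9: sp3 ✓
C10: sp3 ✓
C11: sp
C12: sp
C1, C4, C7, C8, C9, C10 → 6 sp3 carbons.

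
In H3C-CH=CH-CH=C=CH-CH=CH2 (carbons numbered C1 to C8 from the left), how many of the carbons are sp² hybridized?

C1: sp3
C2: sp2 ✓
C3: sp2 ✓
C4: sp2 ✓
C5: sp
C6: sp2 ✓
C7: sp2 ✓
C8: sp2 ✓
C2, C3, C4, C6, C7, C8 → 6 sp2 carbons.

6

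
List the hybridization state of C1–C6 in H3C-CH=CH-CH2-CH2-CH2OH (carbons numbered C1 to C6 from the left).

C1 sp3, C2 sp2, C3 sp2, C4 sp3, C5 sp3, C6 sp3

C1: 4 σ bonds — 4 electron domains, sp3.
C2 has 3 σ bonds, plus one π bond: steric number 3 → sp2.
C3: 3 σ bonds, plus one π bond; 3 regions of electron density → sp2.
C4 (4 σ bonds) has steric number 4: sp3.
C5: 4 σ bonds — 4 electron domains, sp3.
C6 (4 σ bonds) has steric number 4: sp3.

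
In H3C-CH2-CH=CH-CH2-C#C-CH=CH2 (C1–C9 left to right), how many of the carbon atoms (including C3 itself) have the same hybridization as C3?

4

C3 is sp2 (one π bond).
C1: sp3
C2: sp3
C3: sp2 ✓
C4: sp2 ✓
C5: sp3
C6: sp
C7: sp
C8: sp2 ✓
C9: sp2 ✓
4 carbons are sp2.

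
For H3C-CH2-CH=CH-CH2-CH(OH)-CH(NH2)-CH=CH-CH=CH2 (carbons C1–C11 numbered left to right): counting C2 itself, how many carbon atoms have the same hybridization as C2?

5

C2 is sp3 (only σ bonds).
C1: sp3 ✓
C2: sp3 ✓
C3: sp2
C4: sp2
C5: sp3 ✓
C6: sp3 ✓
C7: sp3 ✓
C8: sp2
C9: sp2
C10: sp2
C11: sp2
5 carbons are sp3.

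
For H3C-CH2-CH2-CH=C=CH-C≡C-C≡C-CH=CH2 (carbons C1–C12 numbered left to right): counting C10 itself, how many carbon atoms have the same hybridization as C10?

5

C10 is sp (two π bonds).
C1: sp3
C2: sp3
C3: sp3
C4: sp2
C5: sp ✓
C6: sp2
C7: sp ✓
C8: sp ✓
C9: sp ✓
C10: sp ✓
C11: sp2
C12: sp2
5 carbons are sp.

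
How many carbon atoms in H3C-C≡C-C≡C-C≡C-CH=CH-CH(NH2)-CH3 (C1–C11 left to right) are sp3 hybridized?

C1: sp3 ✓
C2: sp
C3: sp
C4: sp
C5: sp
C6: sp
C7: sp
C8: sp2
C9: sp2
C10: sp3 ✓
C11: sp3 ✓
C1, C10, C11 → 3 sp3 carbons.

3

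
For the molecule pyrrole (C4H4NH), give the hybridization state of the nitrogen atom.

N has three σ bonds; its lone pair occupies the p orbital and is part of the aromatic π system, so N is sp2 (not the sp3 a naive steric count of 4 would give).

sp^2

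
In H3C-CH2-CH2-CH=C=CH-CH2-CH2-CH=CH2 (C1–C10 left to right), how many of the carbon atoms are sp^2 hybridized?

4

C1: sp3
C2: sp3
C3: sp3
C4: sp2 ✓
C5: sp
C6: sp2 ✓
C7: sp3
C8: sp3
C9: sp2 ✓
C10: sp2 ✓
C4, C6, C9, C10 → 4 sp2 carbons.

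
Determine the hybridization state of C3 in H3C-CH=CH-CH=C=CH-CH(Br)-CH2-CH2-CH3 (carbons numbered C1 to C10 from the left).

C3: 3 σ bonds, plus one π bond — 3 electron domains, sp2.

sp^2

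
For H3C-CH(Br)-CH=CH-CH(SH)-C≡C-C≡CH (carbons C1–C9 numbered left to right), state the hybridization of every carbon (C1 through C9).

C1 sp3, C2 sp3, C3 sp2, C4 sp2, C5 sp3, C6 sp, C7 sp, C8 sp, C9 sp

C1 (4 σ bonds) has steric number 4: sp3.
C2: 4 σ bonds — 4 electron domains, sp3.
C3 (3 σ bonds, plus one π bond) has steric number 3: sp2.
C4 is sp2: 3 σ bonds, plus one π bond, 3 electron-density regions.
C5 (4 σ bonds) has steric number 4: sp3.
C6 has 2 σ bonds, plus two π bonds: steric number 2 → sp.
C7: 2 σ bonds, plus two π bonds; 2 regions of electron density → sp.
C8 is sp: 2 σ bonds, plus two π bonds, 2 electron-density regions.
C9 has 2 σ bonds, plus two π bonds: steric number 2 → sp.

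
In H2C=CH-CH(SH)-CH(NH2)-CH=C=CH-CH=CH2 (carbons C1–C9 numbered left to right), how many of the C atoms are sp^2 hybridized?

6

C1: sp2 ✓
C2: sp2 ✓
C3: sp3
C4: sp3
C5: sp2 ✓
C6: sp
C7: sp2 ✓
C8: sp2 ✓
C9: sp2 ✓
C1, C2, C5, C7, C8, C9 → 6 sp2 carbons.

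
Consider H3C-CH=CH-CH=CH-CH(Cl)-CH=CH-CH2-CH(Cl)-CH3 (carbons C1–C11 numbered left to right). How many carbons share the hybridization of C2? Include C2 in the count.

6

C2 is sp2 (one π bond).
C1: sp3
C2: sp2 ✓
C3: sp2 ✓
C4: sp2 ✓
C5: sp2 ✓
C6: sp3
C7: sp2 ✓
C8: sp2 ✓
C9: sp3
C10: sp3
C11: sp3
6 carbons are sp2.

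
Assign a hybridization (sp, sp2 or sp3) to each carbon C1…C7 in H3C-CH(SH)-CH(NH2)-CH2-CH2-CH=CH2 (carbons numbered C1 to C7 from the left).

C1 carries 4 σ bonds, giving a steric number of 4, so it is sp3.
C2 (4 σ bonds) has steric number 4: sp3.
C3 carries 4 σ bonds, giving a steric number of 4, so it is sp3.
C4: 4 σ bonds — 4 electron domains, sp3.
C5: 4 σ bonds; 4 regions of electron density → sp3.
C6 is sp2: 3 σ bonds, plus one π bond, 3 electron-density regions.
C7: 3 σ bonds, plus one π bond; 3 regions of electron density → sp2.

C1 sp3, C2 sp3, C3 sp3, C4 sp3, C5 sp3, C6 sp2, C7 sp2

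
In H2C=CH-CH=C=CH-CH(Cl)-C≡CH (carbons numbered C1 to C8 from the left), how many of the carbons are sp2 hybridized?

4

C1: sp2 ✓
C2: sp2 ✓
C3: sp2 ✓
C4: sp
C5: sp2 ✓
C6: sp3
C7: sp
C8: sp
C1, C2, C3, C5 → 4 sp2 carbons.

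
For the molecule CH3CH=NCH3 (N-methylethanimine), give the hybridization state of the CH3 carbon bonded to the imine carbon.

The CH3 carbon bonded to the imine carbon has 4 σ bonds: steric number 4 → sp3.

sp³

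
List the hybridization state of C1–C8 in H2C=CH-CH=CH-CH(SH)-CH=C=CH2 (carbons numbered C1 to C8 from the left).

C1: 3 σ bonds, plus one π bond; 3 regions of electron density → sp2.
C2 is sp2: 3 σ bonds, plus one π bond, 3 electron-density regions.
C3 carries 3 σ bonds, plus one π bond, giving a steric number of 3, so it is sp2.
C4: 3 σ bonds, plus one π bond — 3 electron domains, sp2.
C5 — 4 σ bonds. Steric number 4, so sp3.
C6 has 3 σ bonds, plus one π bond: steric number 3 → sp2.
C7 is sp: 2 σ bonds, plus two π bonds, 2 electron-density regions.
C8 (3 σ bonds, plus one π bond) has steric number 3: sp2.

C1 sp2, C2 sp2, C3 sp2, C4 sp2, C5 sp3, C6 sp2, C7 sp, C8 sp2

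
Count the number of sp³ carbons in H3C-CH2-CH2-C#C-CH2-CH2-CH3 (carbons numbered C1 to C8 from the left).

6

C1: sp3 ✓
C2: sp3 ✓
C3: sp3 ✓
C4: sp
C5: sp
C6: sp3 ✓
C7: sp3 ✓
C8: sp3 ✓
C1, C2, C3, C6, C7, C8 → 6 sp3 carbons.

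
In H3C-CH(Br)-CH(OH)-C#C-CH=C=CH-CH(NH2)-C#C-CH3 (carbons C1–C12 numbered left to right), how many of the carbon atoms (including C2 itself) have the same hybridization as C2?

C2 is sp3 (only σ bonds).
C1: sp3 ✓
C2: sp3 ✓
C3: sp3 ✓
C4: sp
C5: sp
C6: sp2
C7: sp
C8: sp2
C9: sp3 ✓
C10: sp
C11: sp
C12: sp3 ✓
5 carbons are sp3.

5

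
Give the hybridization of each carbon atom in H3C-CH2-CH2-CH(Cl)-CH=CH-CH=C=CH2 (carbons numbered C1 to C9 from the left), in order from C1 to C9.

C1 sp3, C2 sp3, C3 sp3, C4 sp3, C5 sp2, C6 sp2, C7 sp2, C8 sp, C9 sp2

C1 — 4 σ bonds. Steric number 4, so sp3.
C2 carries 4 σ bonds, giving a steric number of 4, so it is sp3.
C3: 4 σ bonds; 4 regions of electron density → sp3.
C4 (4 σ bonds) has steric number 4: sp3.
C5 — 3 σ bonds, plus one π bond. Steric number 3, so sp2.
C6 carries 3 σ bonds, plus one π bond, giving a steric number of 3, so it is sp2.
C7 carries 3 σ bonds, plus one π bond, giving a steric number of 3, so it is sp2.
C8: 2 σ bonds, plus two π bonds — 2 electron domains, sp.
C9: 3 σ bonds, plus one π bond; 3 regions of electron density → sp2.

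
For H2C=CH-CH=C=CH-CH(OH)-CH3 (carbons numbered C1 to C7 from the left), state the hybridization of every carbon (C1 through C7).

C1: 3 σ bonds, plus one π bond; 3 regions of electron density → sp2.
C2 (3 σ bonds, plus one π bond) has steric number 3: sp2.
C3: 3 σ bonds, plus one π bond — 3 electron domains, sp2.
C4: 2 σ bonds, plus two π bonds; 2 regions of electron density → sp.
C5 — 3 σ bonds, plus one π bond. Steric number 3, so sp2.
C6 (4 σ bonds) has steric number 4: sp3.
C7: 4 σ bonds — 4 electron domains, sp3.

C1 sp2, C2 sp2, C3 sp2, C4 sp, C5 sp2, C6 sp3, C7 sp3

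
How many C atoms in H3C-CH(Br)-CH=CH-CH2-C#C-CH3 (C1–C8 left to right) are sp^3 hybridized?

4

C1: sp3 ✓
C2: sp3 ✓
C3: sp2
C4: sp2
C5: sp3 ✓
C6: sp
C7: sp
C8: sp3 ✓
C1, C2, C5, C8 → 4 sp3 carbons.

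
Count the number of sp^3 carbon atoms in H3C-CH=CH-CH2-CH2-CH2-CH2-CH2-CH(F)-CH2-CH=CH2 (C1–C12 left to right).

C1: sp3 ✓
C2: sp2
C3: sp2
C4: sp3 ✓
C5: sp3 ✓
C6: sp3 ✓
C7: sp3 ✓
C8: sp3 ✓
C9: sp3 ✓
C10: sp3 ✓
C11: sp2
C12: sp2
C1, C4, C5, C6, C7, C8, C9, C10 → 8 sp3 carbons.

8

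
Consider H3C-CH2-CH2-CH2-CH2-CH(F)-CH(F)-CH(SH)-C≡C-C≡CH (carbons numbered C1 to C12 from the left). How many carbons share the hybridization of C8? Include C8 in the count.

8

C8 is sp3 (only σ bonds).
C1: sp3 ✓
C2: sp3 ✓
C3: sp3 ✓
C4: sp3 ✓
C5: sp3 ✓
C6: sp3 ✓
C7: sp3 ✓
C8: sp3 ✓
C9: sp
C10: sp
C11: sp
C12: sp
8 carbons are sp3.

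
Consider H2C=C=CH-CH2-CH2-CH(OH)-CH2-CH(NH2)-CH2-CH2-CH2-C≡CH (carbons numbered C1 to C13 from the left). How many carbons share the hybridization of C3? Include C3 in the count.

2

C3 is sp2 (one π bond).
C1: sp2 ✓
C2: sp
C3: sp2 ✓
C4: sp3
C5: sp3
C6: sp3
C7: sp3
C8: sp3
C9: sp3
C10: sp3
C11: sp3
C12: sp
C13: sp
2 carbons are sp2.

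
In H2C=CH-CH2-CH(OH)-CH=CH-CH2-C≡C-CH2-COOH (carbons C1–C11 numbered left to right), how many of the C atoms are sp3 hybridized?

4

C1: sp2
C2: sp2
C3: sp3 ✓
C4: sp3 ✓
C5: sp2
C6: sp2
C7: sp3 ✓
C8: sp
C9: sp
C10: sp3 ✓
C11: sp2
C3, C4, C7, C10 → 4 sp3 carbons.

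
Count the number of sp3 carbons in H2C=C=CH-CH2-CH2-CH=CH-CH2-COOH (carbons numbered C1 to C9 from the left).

3

C1: sp2
C2: sp
C3: sp2
C4: sp3 ✓
C5: sp3 ✓
C6: sp2
C7: sp2
C8: sp3 ✓
C9: sp2
C4, C5, C8 → 3 sp3 carbons.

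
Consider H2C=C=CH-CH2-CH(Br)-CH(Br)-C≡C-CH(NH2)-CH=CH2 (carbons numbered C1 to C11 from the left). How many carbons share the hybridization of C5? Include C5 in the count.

C5 is sp3 (only σ bonds).
C1: sp2
C2: sp
C3: sp2
C4: sp3 ✓
C5: sp3 ✓
C6: sp3 ✓
C7: sp
C8: sp
C9: sp3 ✓
C10: sp2
C11: sp2
4 carbons are sp3.

4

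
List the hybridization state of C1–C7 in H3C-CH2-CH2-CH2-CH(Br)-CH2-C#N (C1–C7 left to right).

C1 has 4 σ bonds: steric number 4 → sp3.
C2 carries 4 σ bonds, giving a steric number of 4, so it is sp3.
C3 is sp3: 4 σ bonds, 4 electron-density regions.
C4 — 4 σ bonds. Steric number 4, so sp3.
C5 has 4 σ bonds: steric number 4 → sp3.
C6 — 4 σ bonds. Steric number 4, so sp3.
C7 carries 2 σ bonds, plus two π bonds, giving a steric number of 2, so it is sp.

C1 sp3, C2 sp3, C3 sp3, C4 sp3, C5 sp3, C6 sp3, C7 sp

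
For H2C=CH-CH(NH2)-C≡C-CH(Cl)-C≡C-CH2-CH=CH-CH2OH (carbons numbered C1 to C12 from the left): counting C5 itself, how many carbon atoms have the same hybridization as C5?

4

C5 is sp (two π bonds).
C1: sp2
C2: sp2
C3: sp3
C4: sp ✓
C5: sp ✓
C6: sp3
C7: sp ✓
C8: sp ✓
C9: sp3
C10: sp2
C11: sp2
C12: sp3
4 carbons are sp.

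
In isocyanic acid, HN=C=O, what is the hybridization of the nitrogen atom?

sp^2

The nitrogen atom: 2 σ bonds and 1 lone pair, plus one π bond; 3 regions of electron density → sp2.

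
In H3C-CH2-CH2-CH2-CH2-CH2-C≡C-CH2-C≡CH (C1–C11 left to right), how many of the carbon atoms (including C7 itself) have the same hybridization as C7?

4

C7 is sp (two π bonds).
C1: sp3
C2: sp3
C3: sp3
C4: sp3
C5: sp3
C6: sp3
C7: sp ✓
C8: sp ✓
C9: sp3
C10: sp ✓
C11: sp ✓
4 carbons are sp.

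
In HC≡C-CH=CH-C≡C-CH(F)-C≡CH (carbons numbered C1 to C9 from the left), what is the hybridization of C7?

C7 has 4 σ bonds: steric number 4 → sp3.

sp3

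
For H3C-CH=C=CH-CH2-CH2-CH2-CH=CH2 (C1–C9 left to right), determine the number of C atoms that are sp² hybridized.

C1: sp3
C2: sp2 ✓
C3: sp
C4: sp2 ✓
C5: sp3
C6: sp3
C7: sp3
C8: sp2 ✓
C9: sp2 ✓
C2, C4, C8, C9 → 4 sp2 carbons.

4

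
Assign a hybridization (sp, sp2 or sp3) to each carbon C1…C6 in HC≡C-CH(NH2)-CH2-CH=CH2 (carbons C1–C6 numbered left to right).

C1 sp, C2 sp, C3 sp3, C4 sp3, C5 sp2, C6 sp2

C1: 2 σ bonds, plus two π bonds — 2 electron domains, sp.
C2 (2 σ bonds, plus two π bonds) has steric number 2: sp.
C3 (4 σ bonds) has steric number 4: sp3.
C4: 4 σ bonds — 4 electron domains, sp3.
C5: 3 σ bonds, plus one π bond; 3 regions of electron density → sp2.
C6 has 3 σ bonds, plus one π bond: steric number 3 → sp2.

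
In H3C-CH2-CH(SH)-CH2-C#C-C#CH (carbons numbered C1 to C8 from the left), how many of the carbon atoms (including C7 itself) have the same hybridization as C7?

C7 is sp (two π bonds).
C1: sp3
C2: sp3
C3: sp3
C4: sp3
C5: sp ✓
C6: sp ✓
C7: sp ✓
C8: sp ✓
4 carbons are sp.

4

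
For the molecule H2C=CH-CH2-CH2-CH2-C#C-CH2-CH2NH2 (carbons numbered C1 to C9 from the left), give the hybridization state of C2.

C2: 3 σ bonds, plus one π bond — 3 electron domains, sp2.

sp^2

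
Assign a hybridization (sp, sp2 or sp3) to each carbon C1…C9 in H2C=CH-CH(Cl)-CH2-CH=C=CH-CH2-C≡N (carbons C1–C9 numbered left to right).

C1 (3 σ bonds, plus one π bond) has steric number 3: sp2.
C2 has 3 σ bonds, plus one π bond: steric number 3 → sp2.
C3: 4 σ bonds — 4 electron domains, sp3.
C4 (4 σ bonds) has steric number 4: sp3.
C5 has 3 σ bonds, plus one π bond: steric number 3 → sp2.
C6 has 2 σ bonds, plus two π bonds: steric number 2 → sp.
C7 has 3 σ bonds, plus one π bond: steric number 3 → sp2.
C8 carries 4 σ bonds, giving a steric number of 4, so it is sp3.
C9: 2 σ bonds, plus two π bonds — 2 electron domains, sp.

C1 sp2, C2 sp2, C3 sp3, C4 sp3, C5 sp2, C6 sp, C7 sp2, C8 sp3, C9 sp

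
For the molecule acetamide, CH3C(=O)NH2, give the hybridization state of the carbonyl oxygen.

The carbonyl oxygen: 1 σ bond and 2 lone pairs, plus one π bond — 3 electron domains, sp2.

sp²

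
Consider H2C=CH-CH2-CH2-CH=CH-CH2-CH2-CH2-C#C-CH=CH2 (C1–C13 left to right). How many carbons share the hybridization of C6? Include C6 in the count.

6

C6 is sp2 (one π bond).
C1: sp2 ✓
C2: sp2 ✓
C3: sp3
C4: sp3
C5: sp2 ✓
C6: sp2 ✓
C7: sp3
C8: sp3
C9: sp3
C10: sp
C11: sp
C12: sp2 ✓
C13: sp2 ✓
6 carbons are sp2.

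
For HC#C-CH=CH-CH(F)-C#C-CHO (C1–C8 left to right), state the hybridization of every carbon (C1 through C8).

C1 sp, C2 sp, C3 sp2, C4 sp2, C5 sp3, C6 sp, C7 sp, C8 sp2

C1 is sp: 2 σ bonds, plus two π bonds, 2 electron-density regions.
C2: 2 σ bonds, plus two π bonds; 2 regions of electron density → sp.
C3 — 3 σ bonds, plus one π bond. Steric number 3, so sp2.
C4: 3 σ bonds, plus one π bond; 3 regions of electron density → sp2.
C5: 4 σ bonds — 4 electron domains, sp3.
C6 is sp: 2 σ bonds, plus two π bonds, 2 electron-density regions.
C7: 2 σ bonds, plus two π bonds; 2 regions of electron density → sp.
C8 is sp2: 3 σ bonds, plus one π bond, 3 electron-density regions.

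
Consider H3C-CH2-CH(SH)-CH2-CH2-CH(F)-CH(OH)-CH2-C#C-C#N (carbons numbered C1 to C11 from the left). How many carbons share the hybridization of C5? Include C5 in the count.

8

C5 is sp3 (only σ bonds).
C1: sp3 ✓
C2: sp3 ✓
C3: sp3 ✓
C4: sp3 ✓
C5: sp3 ✓
C6: sp3 ✓
C7: sp3 ✓
C8: sp3 ✓
C9: sp
C10: sp
C11: sp
8 carbons are sp3.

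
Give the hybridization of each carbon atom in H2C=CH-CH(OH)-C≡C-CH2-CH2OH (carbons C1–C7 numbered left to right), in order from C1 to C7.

C1 — 3 σ bonds, plus one π bond. Steric number 3, so sp2.
C2 — 3 σ bonds, plus one π bond. Steric number 3, so sp2.
C3: 4 σ bonds; 4 regions of electron density → sp3.
C4 — 2 σ bonds, plus two π bonds. Steric number 2, so sp.
C5: 2 σ bonds, plus two π bonds — 2 electron domains, sp.
C6: 4 σ bonds; 4 regions of electron density → sp3.
C7 — 4 σ bonds. Steric number 4, so sp3.

C1 sp2, C2 sp2, C3 sp3, C4 sp, C5 sp, C6 sp3, C7 sp3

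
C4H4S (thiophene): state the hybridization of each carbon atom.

Each carbon atom — 3 σ bonds, plus one π bond. Steric number 3, so sp2.

sp2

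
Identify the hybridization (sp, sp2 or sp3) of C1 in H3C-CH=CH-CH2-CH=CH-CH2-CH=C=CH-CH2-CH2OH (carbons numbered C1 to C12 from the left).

sp³

C1: 4 σ bonds; 4 regions of electron density → sp3.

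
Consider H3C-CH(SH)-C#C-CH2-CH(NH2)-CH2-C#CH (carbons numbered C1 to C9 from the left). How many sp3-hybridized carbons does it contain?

C1: sp3 ✓
C2: sp3 ✓
C3: sp
C4: sp
C5: sp3 ✓
C6: sp3 ✓
C7: sp3 ✓
C8: sp
C9: sp
C1, C2, C5, C6, C7 → 5 sp3 carbons.

5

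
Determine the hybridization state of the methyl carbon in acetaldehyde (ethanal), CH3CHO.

sp^3

The methyl carbon carries 4 σ bonds, giving a steric number of 4, so it is sp3.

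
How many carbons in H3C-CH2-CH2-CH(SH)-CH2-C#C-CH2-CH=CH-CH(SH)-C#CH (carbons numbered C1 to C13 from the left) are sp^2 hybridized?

C1: sp3
C2: sp3
C3: sp3
C4: sp3
C5: sp3
C6: sp
C7: sp
C8: sp3
C9: sp2 ✓
C10: sp2 ✓
C11: sp3
C12: sp
C13: sp
C9, C10 → 2 sp2 carbons.

2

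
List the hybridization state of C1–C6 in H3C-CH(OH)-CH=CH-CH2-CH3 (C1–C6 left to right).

C1 — 4 σ bonds. Steric number 4, so sp3.
C2 has 4 σ bonds: steric number 4 → sp3.
C3: 3 σ bonds, plus one π bond; 3 regions of electron density → sp2.
C4 (3 σ bonds, plus one π bond) has steric number 3: sp2.
C5 (4 σ bonds) has steric number 4: sp3.
C6 (4 σ bonds) has steric number 4: sp3.

C1 sp3, C2 sp3, C3 sp2, C4 sp2, C5 sp3, C6 sp3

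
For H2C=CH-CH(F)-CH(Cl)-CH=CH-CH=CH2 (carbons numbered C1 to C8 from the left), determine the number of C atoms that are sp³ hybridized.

2

C1: sp2
C2: sp2
C3: sp3 ✓
C4: sp3 ✓
C5: sp2
C6: sp2
C7: sp2
C8: sp2
C3, C4 → 2 sp3 carbons.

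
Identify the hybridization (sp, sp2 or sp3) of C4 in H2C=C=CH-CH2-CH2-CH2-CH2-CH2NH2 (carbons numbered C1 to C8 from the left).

C4 (4 σ bonds) has steric number 4: sp3.

sp³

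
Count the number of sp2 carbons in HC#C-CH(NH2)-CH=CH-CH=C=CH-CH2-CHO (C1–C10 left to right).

C1: sp
C2: sp
C3: sp3
C4: sp2 ✓
C5: sp2 ✓
C6: sp2 ✓
C7: sp
C8: sp2 ✓
C9: sp3
C10: sp2 ✓
C4, C5, C6, C8, C10 → 5 sp2 carbons.

5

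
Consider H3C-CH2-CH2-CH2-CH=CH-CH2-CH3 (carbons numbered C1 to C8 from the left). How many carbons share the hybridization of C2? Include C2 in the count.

C2 is sp3 (only σ bonds).
C1: sp3 ✓
C2: sp3 ✓
C3: sp3 ✓
C4: sp3 ✓
C5: sp2
C6: sp2
C7: sp3 ✓
C8: sp3 ✓
6 carbons are sp3.

6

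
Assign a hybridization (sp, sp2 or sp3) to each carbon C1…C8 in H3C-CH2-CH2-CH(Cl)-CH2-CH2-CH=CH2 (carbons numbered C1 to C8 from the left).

C1 sp3, C2 sp3, C3 sp3, C4 sp3, C5 sp3, C6 sp3, C7 sp2, C8 sp2

C1 — 4 σ bonds. Steric number 4, so sp3.
C2: 4 σ bonds — 4 electron domains, sp3.
C3: 4 σ bonds — 4 electron domains, sp3.
C4 has 4 σ bonds: steric number 4 → sp3.
C5 is sp3: 4 σ bonds, 4 electron-density regions.
C6: 4 σ bonds; 4 regions of electron density → sp3.
C7 carries 3 σ bonds, plus one π bond, giving a steric number of 3, so it is sp2.
C8 is sp2: 3 σ bonds, plus one π bond, 3 electron-density regions.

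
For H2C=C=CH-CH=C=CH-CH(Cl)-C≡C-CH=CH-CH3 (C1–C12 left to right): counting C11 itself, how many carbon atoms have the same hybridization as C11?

6

C11 is sp2 (one π bond).
C1: sp2 ✓
C2: sp
C3: sp2 ✓
C4: sp2 ✓
C5: sp
C6: sp2 ✓
C7: sp3
C8: sp
C9: sp
C10: sp2 ✓
C11: sp2 ✓
C12: sp3
6 carbons are sp2.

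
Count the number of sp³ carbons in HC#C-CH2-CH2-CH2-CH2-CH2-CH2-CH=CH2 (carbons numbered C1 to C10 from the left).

C1: sp
C2: sp
C3: sp3 ✓
C4: sp3 ✓
C5: sp3 ✓
C6: sp3 ✓
C7: sp3 ✓
C8: sp3 ✓
C9: sp2
C10: sp2
C3, C4, C5, C6, C7, C8 → 6 sp3 carbons.

6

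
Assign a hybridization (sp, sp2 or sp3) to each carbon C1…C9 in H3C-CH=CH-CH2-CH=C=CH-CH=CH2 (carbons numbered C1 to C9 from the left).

C1 is sp3: 4 σ bonds, 4 electron-density regions.
C2: 3 σ bonds, plus one π bond; 3 regions of electron density → sp2.
C3 — 3 σ bonds, plus one π bond. Steric number 3, so sp2.
C4: 4 σ bonds; 4 regions of electron density → sp3.
C5 carries 3 σ bonds, plus one π bond, giving a steric number of 3, so it is sp2.
C6 (2 σ bonds, plus two π bonds) has steric number 2: sp.
C7: 3 σ bonds, plus one π bond — 3 electron domains, sp2.
C8: 3 σ bonds, plus one π bond — 3 electron domains, sp2.
C9: 3 σ bonds, plus one π bond — 3 electron domains, sp2.

C1 sp3, C2 sp2, C3 sp2, C4 sp3, C5 sp2, C6 sp, C7 sp2, C8 sp2, C9 sp2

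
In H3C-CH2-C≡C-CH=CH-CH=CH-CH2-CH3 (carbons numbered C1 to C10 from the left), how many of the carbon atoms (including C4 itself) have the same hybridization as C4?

C4 is sp (two π bonds).
C1: sp3
C2: sp3
C3: sp ✓
C4: sp ✓
C5: sp2
C6: sp2
C7: sp2
C8: sp2
C9: sp3
C10: sp3
2 carbons are sp.

2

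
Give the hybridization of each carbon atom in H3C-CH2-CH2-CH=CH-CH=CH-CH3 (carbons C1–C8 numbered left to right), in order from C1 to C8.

C1 sp3, C2 sp3, C3 sp3, C4 sp2, C5 sp2, C6 sp2, C7 sp2, C8 sp3

C1: 4 σ bonds; 4 regions of electron density → sp3.
C2 carries 4 σ bonds, giving a steric number of 4, so it is sp3.
C3 has 4 σ bonds: steric number 4 → sp3.
C4 — 3 σ bonds, plus one π bond. Steric number 3, so sp2.
C5: 3 σ bonds, plus one π bond; 3 regions of electron density → sp2.
C6 — 3 σ bonds, plus one π bond. Steric number 3, so sp2.
C7: 3 σ bonds, plus one π bond — 3 electron domains, sp2.
C8 carries 4 σ bonds, giving a steric number of 4, so it is sp3.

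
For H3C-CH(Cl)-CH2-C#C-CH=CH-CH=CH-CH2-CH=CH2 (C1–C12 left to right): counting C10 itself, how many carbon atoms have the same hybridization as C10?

4

C10 is sp3 (only σ bonds).
C1: sp3 ✓
C2: sp3 ✓
C3: sp3 ✓
C4: sp
C5: sp
C6: sp2
C7: sp2
C8: sp2
C9: sp2
C10: sp3 ✓
C11: sp2
C12: sp2
4 carbons are sp3.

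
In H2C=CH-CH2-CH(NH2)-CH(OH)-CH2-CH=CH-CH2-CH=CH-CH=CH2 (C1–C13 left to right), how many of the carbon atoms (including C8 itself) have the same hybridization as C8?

C8 is sp2 (one π bond).
C1: sp2 ✓
C2: sp2 ✓
C3: sp3
C4: sp3
C5: sp3
C6: sp3
C7: sp2 ✓
C8: sp2 ✓
C9: sp3
C10: sp2 ✓
C11: sp2 ✓
C12: sp2 ✓
C13: sp2 ✓
8 carbons are sp2.

8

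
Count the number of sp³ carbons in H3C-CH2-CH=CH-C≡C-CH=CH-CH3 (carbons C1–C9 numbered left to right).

3

C1: sp3 ✓
C2: sp3 ✓
C3: sp2
C4: sp2
C5: sp
C6: sp
C7: sp2
C8: sp2
C9: sp3 ✓
C1, C2, C9 → 3 sp3 carbons.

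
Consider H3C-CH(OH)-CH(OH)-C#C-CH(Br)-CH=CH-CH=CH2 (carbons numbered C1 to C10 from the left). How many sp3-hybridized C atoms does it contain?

C1: sp3 ✓
C2: sp3 ✓
C3: sp3 ✓
C4: sp
C5: sp
C6: sp3 ✓
C7: sp2
C8: sp2
C9: sp2
C10: sp2
C1, C2, C3, C6 → 4 sp3 carbons.

4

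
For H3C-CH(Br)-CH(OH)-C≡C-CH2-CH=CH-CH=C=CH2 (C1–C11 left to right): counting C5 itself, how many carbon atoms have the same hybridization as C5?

3

C5 is sp (two π bonds).
C1: sp3
C2: sp3
C3: sp3
C4: sp ✓
C5: sp ✓
C6: sp3
C7: sp2
C8: sp2
C9: sp2
C10: sp ✓
C11: sp2
3 carbons are sp.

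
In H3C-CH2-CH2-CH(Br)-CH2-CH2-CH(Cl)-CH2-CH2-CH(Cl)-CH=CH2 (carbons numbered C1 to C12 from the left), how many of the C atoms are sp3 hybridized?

10

C1: sp3 ✓
C2: sp3 ✓
C3: sp3 ✓
C4: sp3 ✓
C5: sp3 ✓
C6: sp3 ✓
C7: sp3 ✓
C8: sp3 ✓
C9: sp3 ✓
C10: sp3 ✓
C11: sp2
C12: sp2
C1, C2, C3, C4, C5, C6, C7, C8, C9, C10 → 10 sp3 carbons.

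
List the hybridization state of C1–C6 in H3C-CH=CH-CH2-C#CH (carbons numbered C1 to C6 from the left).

C1 sp3, C2 sp2, C3 sp2, C4 sp3, C5 sp, C6 sp

C1 is sp3: 4 σ bonds, 4 electron-density regions.
C2 carries 3 σ bonds, plus one π bond, giving a steric number of 3, so it is sp2.
C3 (3 σ bonds, plus one π bond) has steric number 3: sp2.
C4: 4 σ bonds; 4 regions of electron density → sp3.
C5: 2 σ bonds, plus two π bonds — 2 electron domains, sp.
C6 has 2 σ bonds, plus two π bonds: steric number 2 → sp.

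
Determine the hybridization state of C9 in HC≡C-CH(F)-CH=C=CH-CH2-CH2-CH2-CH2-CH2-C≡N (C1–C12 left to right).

sp3

C9 is sp3: 4 σ bonds, 4 electron-density regions.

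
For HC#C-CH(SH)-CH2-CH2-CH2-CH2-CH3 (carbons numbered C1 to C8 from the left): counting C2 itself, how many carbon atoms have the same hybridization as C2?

2

C2 is sp (two π bonds).
C1: sp ✓
C2: sp ✓
C3: sp3
C4: sp3
C5: sp3
C6: sp3
C7: sp3
C8: sp3
2 carbons are sp.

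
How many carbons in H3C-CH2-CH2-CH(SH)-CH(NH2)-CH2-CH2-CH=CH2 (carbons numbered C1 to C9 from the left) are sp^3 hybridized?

C1: sp3 ✓
C2: sp3 ✓
C3: sp3 ✓
C4: sp3 ✓
C5: sp3 ✓
C6: sp3 ✓
C7: sp3 ✓
C8: sp2
C9: sp2
C1, C2, C3, C4, C5, C6, C7 → 7 sp3 carbons.

7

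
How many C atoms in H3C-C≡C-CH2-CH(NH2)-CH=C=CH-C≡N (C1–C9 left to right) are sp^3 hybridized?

C1: sp3 ✓
C2: sp
C3: sp
C4: sp3 ✓
C5: sp3 ✓
C6: sp2
C7: sp
C8: sp2
C9: sp
C1, C4, C5 → 3 sp3 carbons.

3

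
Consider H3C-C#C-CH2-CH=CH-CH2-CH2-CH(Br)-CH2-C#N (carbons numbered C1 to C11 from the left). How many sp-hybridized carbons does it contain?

3

C1: sp3
C2: sp ✓
C3: sp ✓
C4: sp3
C5: sp2
C6: sp2
C7: sp3
C8: sp3
C9: sp3
C10: sp3
C11: sp ✓
C2, C3, C11 → 3 sp carbons.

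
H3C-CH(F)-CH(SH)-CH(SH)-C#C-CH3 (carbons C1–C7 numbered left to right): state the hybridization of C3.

C3 is sp3: 4 σ bonds, 4 electron-density regions.

sp3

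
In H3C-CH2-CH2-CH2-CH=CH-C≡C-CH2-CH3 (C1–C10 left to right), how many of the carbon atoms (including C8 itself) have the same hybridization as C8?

2

C8 is sp (two π bonds).
C1: sp3
C2: sp3
C3: sp3
C4: sp3
C5: sp2
C6: sp2
C7: sp ✓
C8: sp ✓
C9: sp3
C10: sp3
2 carbons are sp.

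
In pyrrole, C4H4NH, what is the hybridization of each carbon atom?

sp²

Each carbon atom: 3 σ bonds, plus one π bond; 3 regions of electron density → sp2.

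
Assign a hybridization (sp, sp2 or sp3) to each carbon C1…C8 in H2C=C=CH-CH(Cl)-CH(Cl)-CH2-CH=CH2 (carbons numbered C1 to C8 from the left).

C1 carries 3 σ bonds, plus one π bond, giving a steric number of 3, so it is sp2.
C2: 2 σ bonds, plus two π bonds; 2 regions of electron density → sp.
C3 (3 σ bonds, plus one π bond) has steric number 3: sp2.
C4 — 4 σ bonds. Steric number 4, so sp3.
C5 is sp3: 4 σ bonds, 4 electron-density regions.
C6: 4 σ bonds; 4 regions of electron density → sp3.
C7: 3 σ bonds, plus one π bond; 3 regions of electron density → sp2.
C8 is sp2: 3 σ bonds, plus one π bond, 3 electron-density regions.

C1 sp2, C2 sp, C3 sp2, C4 sp3, C5 sp3, C6 sp3, C7 sp2, C8 sp2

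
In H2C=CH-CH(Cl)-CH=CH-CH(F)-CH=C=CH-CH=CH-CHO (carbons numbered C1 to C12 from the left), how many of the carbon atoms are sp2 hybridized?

C1: sp2 ✓
C2: sp2 ✓
C3: sp3
C4: sp2 ✓
C5: sp2 ✓
C6: sp3
C7: sp2 ✓
C8: sp
C9: sp2 ✓
C10: sp2 ✓
C11: sp2 ✓
C12: sp2 ✓
C1, C2, C4, C5, C7, C9, C10, C11, C12 → 9 sp2 carbons.

9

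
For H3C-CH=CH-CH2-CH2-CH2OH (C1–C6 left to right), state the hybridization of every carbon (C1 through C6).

C1 has 4 σ bonds: steric number 4 → sp3.
C2: 3 σ bonds, plus one π bond — 3 electron domains, sp2.
C3 carries 3 σ bonds, plus one π bond, giving a steric number of 3, so it is sp2.
C4 is sp3: 4 σ bonds, 4 electron-density regions.
C5 (4 σ bonds) has steric number 4: sp3.
C6 carries 4 σ bonds, giving a steric number of 4, so it is sp3.

C1 sp3, C2 sp2, C3 sp2, C4 sp3, C5 sp3, C6 sp3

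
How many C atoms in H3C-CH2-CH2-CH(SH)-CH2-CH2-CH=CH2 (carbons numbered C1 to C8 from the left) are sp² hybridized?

C1: sp3
C2: sp3
C3: sp3
C4: sp3
C5: sp3
C6: sp3
C7: sp2 ✓
C8: sp2 ✓
C7, C8 → 2 sp2 carbons.

2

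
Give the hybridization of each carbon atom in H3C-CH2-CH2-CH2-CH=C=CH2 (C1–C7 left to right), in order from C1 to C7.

C1: 4 σ bonds; 4 regions of electron density → sp3.
C2 is sp3: 4 σ bonds, 4 electron-density regions.
C3 has 4 σ bonds: steric number 4 → sp3.
C4 carries 4 σ bonds, giving a steric number of 4, so it is sp3.
C5 carries 3 σ bonds, plus one π bond, giving a steric number of 3, so it is sp2.
C6 — 2 σ bonds, plus two π bonds. Steric number 2, so sp.
C7 carries 3 σ bonds, plus one π bond, giving a steric number of 3, so it is sp2.

C1 sp3, C2 sp3, C3 sp3, C4 sp3, C5 sp2, C6 sp, C7 sp2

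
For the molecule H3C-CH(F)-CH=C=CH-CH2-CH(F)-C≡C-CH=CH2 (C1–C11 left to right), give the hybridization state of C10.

C10: 3 σ bonds, plus one π bond; 3 regions of electron density → sp2.

sp2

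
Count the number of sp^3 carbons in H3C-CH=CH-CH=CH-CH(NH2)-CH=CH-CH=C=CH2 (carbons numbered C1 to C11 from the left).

2

C1: sp3 ✓
C2: sp2
C3: sp2
C4: sp2
C5: sp2
C6: sp3 ✓
C7: sp2
C8: sp2
C9: sp2
C10: sp
C11: sp2
C1, C6 → 2 sp3 carbons.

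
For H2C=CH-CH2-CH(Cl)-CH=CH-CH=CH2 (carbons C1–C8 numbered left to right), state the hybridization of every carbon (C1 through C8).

C1 sp2, C2 sp2, C3 sp3, C4 sp3, C5 sp2, C6 sp2, C7 sp2, C8 sp2

C1 — 3 σ bonds, plus one π bond. Steric number 3, so sp2.
C2: 3 σ bonds, plus one π bond — 3 electron domains, sp2.
C3 — 4 σ bonds. Steric number 4, so sp3.
C4 carries 4 σ bonds, giving a steric number of 4, so it is sp3.
C5 carries 3 σ bonds, plus one π bond, giving a steric number of 3, so it is sp2.
C6 — 3 σ bonds, plus one π bond. Steric number 3, so sp2.
C7 — 3 σ bonds, plus one π bond. Steric number 3, so sp2.
C8: 3 σ bonds, plus one π bond — 3 electron domains, sp2.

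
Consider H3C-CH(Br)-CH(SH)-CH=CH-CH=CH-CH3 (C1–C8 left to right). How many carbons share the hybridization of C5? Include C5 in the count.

4

C5 is sp2 (one π bond).
C1: sp3
C2: sp3
C3: sp3
C4: sp2 ✓
C5: sp2 ✓
C6: sp2 ✓
C7: sp2 ✓
C8: sp3
4 carbons are sp2.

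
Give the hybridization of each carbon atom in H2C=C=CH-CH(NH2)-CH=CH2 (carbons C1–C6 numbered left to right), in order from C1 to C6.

C1 sp2, C2 sp, C3 sp2, C4 sp3, C5 sp2, C6 sp2

C1 (3 σ bonds, plus one π bond) has steric number 3: sp2.
C2 is sp: 2 σ bonds, plus two π bonds, 2 electron-density regions.
C3 is sp2: 3 σ bonds, plus one π bond, 3 electron-density regions.
C4: 4 σ bonds — 4 electron domains, sp3.
C5 has 3 σ bonds, plus one π bond: steric number 3 → sp2.
C6: 3 σ bonds, plus one π bond; 3 regions of electron density → sp2.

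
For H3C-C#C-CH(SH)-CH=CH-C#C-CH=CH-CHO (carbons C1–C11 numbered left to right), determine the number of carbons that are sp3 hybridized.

C1: sp3 ✓
C2: sp
C3: sp
C4: sp3 ✓
C5: sp2
C6: sp2
C7: sp
C8: sp
C9: sp2
C10: sp2
C11: sp2
C1, C4 → 2 sp3 carbons.

2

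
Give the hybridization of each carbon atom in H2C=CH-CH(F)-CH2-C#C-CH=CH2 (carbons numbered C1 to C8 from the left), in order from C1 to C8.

C1 sp2, C2 sp2, C3 sp3, C4 sp3, C5 sp, C6 sp, C7 sp2, C8 sp2

C1 — 3 σ bonds, plus one π bond. Steric number 3, so sp2.
C2 (3 σ bonds, plus one π bond) has steric number 3: sp2.
C3 is sp3: 4 σ bonds, 4 electron-density regions.
C4 carries 4 σ bonds, giving a steric number of 4, so it is sp3.
C5 carries 2 σ bonds, plus two π bonds, giving a steric number of 2, so it is sp.
C6 is sp: 2 σ bonds, plus two π bonds, 2 electron-density regions.
C7 is sp2: 3 σ bonds, plus one π bond, 3 electron-density regions.
C8 has 3 σ bonds, plus one π bond: steric number 3 → sp2.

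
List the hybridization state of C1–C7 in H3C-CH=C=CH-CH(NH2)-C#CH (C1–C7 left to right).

C1 — 4 σ bonds. Steric number 4, so sp3.
C2 is sp2: 3 σ bonds, plus one π bond, 3 electron-density regions.
C3 carries 2 σ bonds, plus two π bonds, giving a steric number of 2, so it is sp.
C4 is sp2: 3 σ bonds, plus one π bond, 3 electron-density regions.
C5 carries 4 σ bonds, giving a steric number of 4, so it is sp3.
C6 — 2 σ bonds, plus two π bonds. Steric number 2, so sp.
C7 has 2 σ bonds, plus two π bonds: steric number 2 → sp.

C1 sp3, C2 sp2, C3 sp, C4 sp2, C5 sp3, C6 sp, C7 sp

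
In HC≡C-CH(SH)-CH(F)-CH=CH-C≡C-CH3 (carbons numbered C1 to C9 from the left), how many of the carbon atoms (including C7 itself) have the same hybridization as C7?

C7 is sp (two π bonds).
C1: sp ✓
C2: sp ✓
C3: sp3
C4: sp3
C5: sp2
C6: sp2
C7: sp ✓
C8: sp ✓
C9: sp3
4 carbons are sp.

4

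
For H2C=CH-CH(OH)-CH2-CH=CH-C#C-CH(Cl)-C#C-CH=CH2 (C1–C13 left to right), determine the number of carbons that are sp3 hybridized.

3

C1: sp2
C2: sp2
C3: sp3 ✓
C4: sp3 ✓
C5: sp2
C6: sp2
C7: sp
C8: sp
C9: sp3 ✓
C10: sp
C11: sp
C12: sp2
C13: sp2
C3, C4, C9 → 3 sp3 carbons.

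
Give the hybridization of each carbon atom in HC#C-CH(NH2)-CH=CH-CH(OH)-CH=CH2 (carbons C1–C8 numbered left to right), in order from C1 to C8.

C1 sp, C2 sp, C3 sp3, C4 sp2, C5 sp2, C6 sp3, C7 sp2, C8 sp2

C1 is sp: 2 σ bonds, plus two π bonds, 2 electron-density regions.
C2 (2 σ bonds, plus two π bonds) has steric number 2: sp.
C3 — 4 σ bonds. Steric number 4, so sp3.
C4 has 3 σ bonds, plus one π bond: steric number 3 → sp2.
C5 carries 3 σ bonds, plus one π bond, giving a steric number of 3, so it is sp2.
C6: 4 σ bonds; 4 regions of electron density → sp3.
C7 (3 σ bonds, plus one π bond) has steric number 3: sp2.
C8: 3 σ bonds, plus one π bond; 3 regions of electron density → sp2.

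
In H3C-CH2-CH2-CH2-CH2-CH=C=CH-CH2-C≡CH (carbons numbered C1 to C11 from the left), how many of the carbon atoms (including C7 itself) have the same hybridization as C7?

3

C7 is sp (two π bonds).
C1: sp3
C2: sp3
C3: sp3
C4: sp3
C5: sp3
C6: sp2
C7: sp ✓
C8: sp2
C9: sp3
C10: sp ✓
C11: sp ✓
3 carbons are sp.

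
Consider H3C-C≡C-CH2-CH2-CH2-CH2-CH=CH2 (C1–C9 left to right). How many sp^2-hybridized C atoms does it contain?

2

C1: sp3
C2: sp
C3: sp
C4: sp3
C5: sp3
C6: sp3
C7: sp3
C8: sp2 ✓
C9: sp2 ✓
C8, C9 → 2 sp2 carbons.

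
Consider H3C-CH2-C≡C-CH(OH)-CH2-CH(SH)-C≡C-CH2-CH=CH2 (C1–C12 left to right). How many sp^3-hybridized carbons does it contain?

C1: sp3 ✓
C2: sp3 ✓
C3: sp
C4: sp
C5: sp3 ✓
C6: sp3 ✓
C7: sp3 ✓
C8: sp
C9: sp
C10: sp3 ✓
C11: sp2
C12: sp2
C1, C2, C5, C6, C7, C10 → 6 sp3 carbons.

6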